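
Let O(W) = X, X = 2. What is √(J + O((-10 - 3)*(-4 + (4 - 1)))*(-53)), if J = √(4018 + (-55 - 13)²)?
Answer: √(-106 + √8642) ≈ 3.6108*I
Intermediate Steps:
O(W) = 2
J = √8642 (J = √(4018 + (-68)²) = √(4018 + 4624) = √8642 ≈ 92.962)
√(J + O((-10 - 3)*(-4 + (4 - 1)))*(-53)) = √(√8642 + 2*(-53)) = √(√8642 - 106) = √(-106 + √8642)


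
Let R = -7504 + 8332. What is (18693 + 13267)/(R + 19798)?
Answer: 15980/10313 ≈ 1.5495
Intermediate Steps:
R = 828
(18693 + 13267)/(R + 19798) = (18693 + 13267)/(828 + 19798) = 31960/20626 = 31960*(1/20626) = 15980/10313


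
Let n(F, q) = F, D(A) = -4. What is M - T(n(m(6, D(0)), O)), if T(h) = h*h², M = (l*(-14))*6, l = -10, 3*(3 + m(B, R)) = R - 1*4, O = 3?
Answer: 27593/27 ≈ 1022.0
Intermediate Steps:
m(B, R) = -13/3 + R/3 (m(B, R) = -3 + (R - 1*4)/3 = -3 + (R - 4)/3 = -3 + (-4 + R)/3 = -3 + (-4/3 + R/3) = -13/3 + R/3)
M = 840 (M = -10*(-14)*6 = 140*6 = 840)
T(h) = h³
M - T(n(m(6, D(0)), O)) = 840 - (-13/3 + (⅓)*(-4))³ = 840 - (-13/3 - 4/3)³ = 840 - (-17/3)³ = 840 - 1*(-4913/27) = 840 + 4913/27 = 27593/27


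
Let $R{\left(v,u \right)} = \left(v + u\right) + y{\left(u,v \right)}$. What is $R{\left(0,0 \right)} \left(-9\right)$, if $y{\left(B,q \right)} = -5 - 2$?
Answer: $63$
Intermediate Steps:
$y{\left(B,q \right)} = -7$ ($y{\left(B,q \right)} = -5 - 2 = -7$)
$R{\left(v,u \right)} = -7 + u + v$ ($R{\left(v,u \right)} = \left(v + u\right) - 7 = \left(u + v\right) - 7 = -7 + u + v$)
$R{\left(0,0 \right)} \left(-9\right) = \left(-7 + 0 + 0\right) \left(-9\right) = \left(-7\right) \left(-9\right) = 63$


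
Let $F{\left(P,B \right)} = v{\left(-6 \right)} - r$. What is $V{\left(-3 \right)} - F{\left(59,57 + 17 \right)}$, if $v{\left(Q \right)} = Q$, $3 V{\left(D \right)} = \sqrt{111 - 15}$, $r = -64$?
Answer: $-58 + \frac{4 \sqrt{6}}{3} \approx -54.734$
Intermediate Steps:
$V{\left(D \right)} = \frac{4 \sqrt{6}}{3}$ ($V{\left(D \right)} = \frac{\sqrt{111 - 15}}{3} = \frac{\sqrt{96}}{3} = \frac{4 \sqrt{6}}{3}$)
$F{\left(P,B \right)} = 58$ ($F{\left(P,B \right)} = -6 - -64 = -6 + 64 = 58$)
$V{\left(-3 \right)} - F{\left(59,57 + 17 \right)} = \frac{4 \sqrt{6}}{3} - 58 = -58 + \frac{4 \sqrt{6}}{3}$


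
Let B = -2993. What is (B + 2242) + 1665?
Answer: 914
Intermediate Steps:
(B + 2242) + 1665 = (-2993 + 2242) + 1665 = -751 + 1665 = 914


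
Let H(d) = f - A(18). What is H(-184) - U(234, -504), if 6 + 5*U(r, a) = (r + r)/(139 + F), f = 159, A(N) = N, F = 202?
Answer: 241983/1705 ≈ 141.93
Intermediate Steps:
U(r, a) = -6/5 + 2*r/1705 (U(r, a) = -6/5 + ((r + r)/(139 + 202))/5 = -6/5 + ((2*r)/341)/5 = -6/5 + ((2*r)*(1/341))/5 = -6/5 + (2*r/341)/5 = -6/5 + 2*r/1705)
H(d) = 141 (H(d) = 159 - 1*18 = 159 - 18 = 141)
H(-184) - U(234, -504) = 141 - (-6/5 + (2/1705)*234) = 141 - (-6/5 + 468/1705) = 141 - 1*(-1578/1705) = 141 + 1578/1705 = 241983/1705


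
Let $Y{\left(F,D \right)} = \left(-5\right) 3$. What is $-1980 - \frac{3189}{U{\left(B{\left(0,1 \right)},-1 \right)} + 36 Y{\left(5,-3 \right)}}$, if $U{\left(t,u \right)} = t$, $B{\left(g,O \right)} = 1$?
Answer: $- \frac{1064031}{539} \approx -1974.1$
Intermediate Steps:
$Y{\left(F,D \right)} = -15$
$-1980 - \frac{3189}{U{\left(B{\left(0,1 \right)},-1 \right)} + 36 Y{\left(5,-3 \right)}} = -1980 - \frac{3189}{1 + 36 \left(-15\right)} = -1980 - \frac{3189}{1 - 540} = -1980 - \frac{3189}{-539} = -1980 - 3189 \left(- \frac{1}{539}\right) = -1980 - - \frac{3189}{539} = -1980 + \frac{3189}{539} = - \frac{1064031}{539}$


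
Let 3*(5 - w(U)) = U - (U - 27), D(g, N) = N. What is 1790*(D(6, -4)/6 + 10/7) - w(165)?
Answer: 28724/21 ≈ 1367.8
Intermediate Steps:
w(U) = -4 (w(U) = 5 - (U - (U - 27))/3 = 5 - (U - (-27 + U))/3 = 5 - (U + (27 - U))/3 = 5 - ⅓*27 = 5 - 9 = -4)
1790*(D(6, -4)/6 + 10/7) - w(165) = 1790*(-4/6 + 10/7) - 1*(-4) = 1790*(-4*⅙ + 10*(⅐)) + 4 = 1790*(-⅔ + 10/7) + 4 = 1790*(16/21) + 4 = 28640/21 + 4 = 28724/21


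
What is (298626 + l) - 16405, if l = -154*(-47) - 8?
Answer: 289451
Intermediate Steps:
l = 7230 (l = 7238 - 8 = 7230)
(298626 + l) - 16405 = (298626 + 7230) - 16405 = 305856 - 16405 = 289451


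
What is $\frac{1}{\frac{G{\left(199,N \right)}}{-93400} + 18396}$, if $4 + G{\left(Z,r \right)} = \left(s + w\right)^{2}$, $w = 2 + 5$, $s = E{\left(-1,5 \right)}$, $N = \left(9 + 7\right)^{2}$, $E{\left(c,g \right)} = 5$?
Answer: $\frac{4670}{85909313} \approx 5.436 \cdot 10^{-5}$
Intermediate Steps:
$N = 256$ ($N = 16^{2} = 256$)
$s = 5$
$w = 7$
$G{\left(Z,r \right)} = 140$ ($G{\left(Z,r \right)} = -4 + \left(5 + 7\right)^{2} = -4 + 12^{2} = -4 + 144 = 140$)
$\frac{1}{\frac{G{\left(199,N \right)}}{-93400} + 18396} = \frac{1}{\frac{140}{-93400} + 18396} = \frac{1}{140 \left(- \frac{1}{93400}\right) + 18396} = \frac{1}{- \frac{7}{4670} + 18396} = \frac{1}{\frac{85909313}{4670}} = \frac{4670}{85909313}$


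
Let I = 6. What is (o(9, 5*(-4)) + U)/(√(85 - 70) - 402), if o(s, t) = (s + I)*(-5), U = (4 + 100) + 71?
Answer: -13400/53863 - 100*√15/161589 ≈ -0.25118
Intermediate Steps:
U = 175 (U = 104 + 71 = 175)
o(s, t) = -30 - 5*s (o(s, t) = (s + 6)*(-5) = (6 + s)*(-5) = -30 - 5*s)
(o(9, 5*(-4)) + U)/(√(85 - 70) - 402) = ((-30 - 5*9) + 175)/(√(85 - 70) - 402) = ((-30 - 45) + 175)/(√15 - 402) = (-75 + 175)/(-402 + √15) = 100/(-402 + √15)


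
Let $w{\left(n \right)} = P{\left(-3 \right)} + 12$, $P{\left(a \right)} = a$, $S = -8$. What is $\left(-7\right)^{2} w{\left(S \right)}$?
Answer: $441$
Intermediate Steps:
$w{\left(n \right)} = 9$ ($w{\left(n \right)} = -3 + 12 = 9$)
$\left(-7\right)^{2} w{\left(S \right)} = \left(-7\right)^{2} \cdot 9 = 49 \cdot 9 = 441$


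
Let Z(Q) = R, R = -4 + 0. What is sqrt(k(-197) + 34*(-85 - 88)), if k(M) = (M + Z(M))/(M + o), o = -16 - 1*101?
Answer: I*sqrt(579878558)/314 ≈ 76.69*I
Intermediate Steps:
R = -4
Z(Q) = -4
o = -117 (o = -16 - 101 = -117)
k(M) = (-4 + M)/(-117 + M) (k(M) = (M - 4)/(M - 117) = (-4 + M)/(-117 + M))
sqrt(k(-197) + 34*(-85 - 88)) = sqrt((-4 - 197)/(-117 - 197) + 34*(-85 - 88)) = sqrt(-201/(-314) + 34*(-173)) = sqrt(-1/314*(-201) - 5882) = sqrt(201/314 - 5882) = sqrt(-1846747/314) = I*sqrt(579878558)/314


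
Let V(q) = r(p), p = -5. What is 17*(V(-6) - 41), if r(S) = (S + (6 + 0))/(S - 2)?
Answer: -4896/7 ≈ -699.43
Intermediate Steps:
r(S) = (6 + S)/(-2 + S) (r(S) = (S + 6)/(-2 + S) = (6 + S)/(-2 + S))
V(q) = -⅐ (V(q) = (6 - 5)/(-2 - 5) = 1/(-7) = -⅐*1 = -⅐)
17*(V(-6) - 41) = 17*(-⅐ - 41) = 17*(-288/7) = -4896/7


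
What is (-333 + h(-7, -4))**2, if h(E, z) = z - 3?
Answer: 115600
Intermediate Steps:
h(E, z) = -3 + z
(-333 + h(-7, -4))**2 = (-333 + (-3 - 4))**2 = (-333 - 7)**2 = (-340)**2 = 115600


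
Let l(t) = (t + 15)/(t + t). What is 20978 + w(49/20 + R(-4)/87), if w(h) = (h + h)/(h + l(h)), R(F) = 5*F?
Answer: 859930211800/40990579 ≈ 20979.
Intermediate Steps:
l(t) = (15 + t)/(2*t) (l(t) = (15 + t)/((2*t)) = (15 + t)*(1/(2*t)) = (15 + t)/(2*t))
w(h) = 2*h/(h + (15 + h)/(2*h)) (w(h) = (h + h)/(h + (15 + h)/(2*h)) = (2*h)/(h + (15 + h)/(2*h)) = 2*h/(h + (15 + h)/(2*h)))
20978 + w(49/20 + R(-4)/87) = 20978 + 4*(49/20 + (5*(-4))/87)²/(15 + (49/20 + (5*(-4))/87) + 2*(49/20 + (5*(-4))/87)²) = 20978 + 4*(49*(1/20) - 20*1/87)²/(15 + (49*(1/20) - 20*1/87) + 2*(49*(1/20) - 20*1/87)²) = 20978 + 4*(49/20 - 20/87)²/(15 + (49/20 - 20/87) + 2*(49/20 - 20/87)²) = 20978 + 4*(3863/1740)²/(15 + 3863/1740 + 2*(3863/1740)²) = 20978 + 4*(14922769/3027600)/(15 + 3863/1740 + 2*(14922769/3027600)) = 20978 + 4*(14922769/3027600)/(15 + 3863/1740 + 14922769/1513800) = 20978 + 4*(14922769/3027600)/(40990579/1513800) = 20978 + 4*(14922769/3027600)*(1513800/40990579) = 20978 + 29845538/40990579 = 859930211800/40990579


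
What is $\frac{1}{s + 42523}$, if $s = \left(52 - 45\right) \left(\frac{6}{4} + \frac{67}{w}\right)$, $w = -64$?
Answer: $\frac{64}{2721675} \approx 2.3515 \cdot 10^{-5}$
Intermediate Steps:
$s = \frac{203}{64}$ ($s = \left(52 - 45\right) \left(\frac{6}{4} + \frac{67}{-64}\right) = 7 \left(6 \cdot \frac{1}{4} + 67 \left(- \frac{1}{64}\right)\right) = 7 \left(\frac{3}{2} - \frac{67}{64}\right) = 7 \cdot \frac{29}{64} = \frac{203}{64} \approx 3.1719$)
$\frac{1}{s + 42523} = \frac{1}{\frac{203}{64} + 42523} = \frac{1}{\frac{2721675}{64}} = \frac{64}{2721675}$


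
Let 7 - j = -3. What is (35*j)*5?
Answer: 1750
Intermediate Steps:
j = 10 (j = 7 - 1*(-3) = 7 + 3 = 10)
(35*j)*5 = (35*10)*5 = 350*5 = 1750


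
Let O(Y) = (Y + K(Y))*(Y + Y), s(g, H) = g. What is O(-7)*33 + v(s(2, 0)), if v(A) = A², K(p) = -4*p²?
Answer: 93790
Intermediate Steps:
O(Y) = 2*Y*(Y - 4*Y²) (O(Y) = (Y - 4*Y²)*(Y + Y) = (Y - 4*Y²)*(2*Y) = 2*Y*(Y - 4*Y²))
O(-7)*33 + v(s(2, 0)) = ((-7)²*(2 - 8*(-7)))*33 + 2² = (49*(2 + 56))*33 + 4 = (49*58)*33 + 4 = 2842*33 + 4 = 93786 + 4 = 93790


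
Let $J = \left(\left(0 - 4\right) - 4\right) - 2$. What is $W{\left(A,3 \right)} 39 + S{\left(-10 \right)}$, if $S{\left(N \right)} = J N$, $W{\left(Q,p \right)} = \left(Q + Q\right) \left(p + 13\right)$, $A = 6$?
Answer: $7588$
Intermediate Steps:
$J = -10$ ($J = \left(-4 - 4\right) - 2 = -8 - 2 = -10$)
$W{\left(Q,p \right)} = 2 Q \left(13 + p\right)$
$S{\left(N \right)} = - 10 N$
$W{\left(A,3 \right)} 39 + S{\left(-10 \right)} = 2 \cdot 6 \left(13 + 3\right) 39 - -100 = 2 \cdot 6 \cdot 16 \cdot 39 + 100 = 192 \cdot 39 + 100 = 7488 + 100 = 7588$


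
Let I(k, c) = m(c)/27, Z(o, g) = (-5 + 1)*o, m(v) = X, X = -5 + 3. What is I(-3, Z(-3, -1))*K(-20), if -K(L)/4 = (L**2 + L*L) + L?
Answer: 2080/9 ≈ 231.11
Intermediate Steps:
X = -2
m(v) = -2
K(L) = -8*L**2 - 4*L (K(L) = -4*((L**2 + L*L) + L) = -4*((L**2 + L**2) + L) = -4*(2*L**2 + L) = -4*(L + 2*L**2) = -8*L**2 - 4*L)
Z(o, g) = -4*o
I(k, c) = -2/27
I(-3, Z(-3, -1))*K(-20) = -(-8)*(-20)*(1 + 2*(-20))/27 = -(-8)*(-20)*(1 - 40)/27 = -(-8)*(-20)*(-39)/27 = -2/27*(-3120) = 2080/9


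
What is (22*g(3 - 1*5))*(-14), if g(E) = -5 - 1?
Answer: 1848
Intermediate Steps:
g(E) = -6
(22*g(3 - 1*5))*(-14) = (22*(-6))*(-14) = -132*(-14) = 1848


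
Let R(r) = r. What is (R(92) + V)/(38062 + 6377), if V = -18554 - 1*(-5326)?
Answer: -13136/44439 ≈ -0.29560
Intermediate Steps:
V = -13228 (V = -18554 + 5326 = -13228)
(R(92) + V)/(38062 + 6377) = (92 - 13228)/(38062 + 6377) = -13136/44439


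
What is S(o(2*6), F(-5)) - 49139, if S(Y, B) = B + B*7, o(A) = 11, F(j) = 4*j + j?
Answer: -49339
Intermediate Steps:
F(j) = 5*j
S(Y, B) = 8*B (S(Y, B) = B + 7*B = 8*B)
S(o(2*6), F(-5)) - 49139 = 8*(5*(-5)) - 49139 = 8*(-25) - 49139 = -200 - 49139 = -49339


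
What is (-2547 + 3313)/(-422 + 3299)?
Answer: 766/2877 ≈ 0.26625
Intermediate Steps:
(-2547 + 3313)/(-422 + 3299) = 766/2877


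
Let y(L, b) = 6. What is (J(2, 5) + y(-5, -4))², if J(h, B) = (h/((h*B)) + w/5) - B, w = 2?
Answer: 64/25 ≈ 2.5600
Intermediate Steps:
J(h, B) = ⅖ + 1/B - B (J(h, B) = (h/((h*B)) + 2/5) - B = (h/((B*h)) + 2*(⅕)) - B = (h*(1/(B*h)) + ⅖) - B = (1/B + ⅖) - B = (⅖ + 1/B) - B = ⅖ + 1/B - B)
(J(2, 5) + y(-5, -4))² = ((⅖ + 1/5 - 1*5) + 6)² = ((⅖ + ⅕ - 5) + 6)² = (-22/5 + 6)² = (8/5)² = 64/25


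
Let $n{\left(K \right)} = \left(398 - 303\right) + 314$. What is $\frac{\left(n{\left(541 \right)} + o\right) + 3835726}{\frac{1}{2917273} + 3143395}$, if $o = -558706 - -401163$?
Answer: $\frac{2682864279904}{2292535340459} \approx 1.1703$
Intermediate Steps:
$n{\left(K \right)} = 409$ ($n{\left(K \right)} = 95 + 314 = 409$)
$o = -157543$ ($o = -558706 + 401163 = -157543$)
$\frac{\left(n{\left(541 \right)} + o\right) + 3835726}{\frac{1}{2917273} + 3143395} = \frac{\left(409 - 157543\right) + 3835726}{\frac{1}{2917273} + 3143395} = \frac{-157134 + 3835726}{\frac{1}{2917273} + 3143395} = \frac{3678592}{\frac{9170141361836}{2917273}} = 3678592 \cdot \frac{2917273}{9170141361836} = \frac{2682864279904}{2292535340459}$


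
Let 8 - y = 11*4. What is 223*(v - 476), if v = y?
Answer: -114176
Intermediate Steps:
y = -36 (y = 8 - 11*4 = 8 - 1*44 = 8 - 44 = -36)
v = -36
223*(v - 476) = 223*(-36 - 476) = 223*(-512) = -114176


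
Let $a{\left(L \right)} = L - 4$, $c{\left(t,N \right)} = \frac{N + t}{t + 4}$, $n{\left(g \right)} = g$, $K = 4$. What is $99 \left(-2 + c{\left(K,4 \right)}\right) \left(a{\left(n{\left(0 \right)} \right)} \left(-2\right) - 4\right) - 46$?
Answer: $-442$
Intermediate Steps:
$c{\left(t,N \right)} = \frac{N + t}{4 + t}$
$a{\left(L \right)} = -4 + L$
$99 \left(-2 + c{\left(K,4 \right)}\right) \left(a{\left(n{\left(0 \right)} \right)} \left(-2\right) - 4\right) - 46 = 99 \left(-2 + \frac{4 + 4}{4 + 4}\right) \left(\left(-4 + 0\right) \left(-2\right) - 4\right) - 46 = 99 \left(-2 + \frac{1}{8} \cdot 8\right) \left(\left(-4\right) \left(-2\right) - 4\right) - 46 = 99 \left(-2 + \frac{1}{8} \cdot 8\right) \left(8 - 4\right) - 46 = 99 \left(-2 + 1\right) 4 - 46 = 99 \left(\left(-1\right) 4\right) - 46 = 99 \left(-4\right) - 46 = -396 - 46 = -442$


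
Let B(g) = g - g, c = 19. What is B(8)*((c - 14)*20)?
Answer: 0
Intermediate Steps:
B(g) = 0
B(8)*((c - 14)*20) = 0*((19 - 14)*20) = 0*(5*20) = 0*100 = 0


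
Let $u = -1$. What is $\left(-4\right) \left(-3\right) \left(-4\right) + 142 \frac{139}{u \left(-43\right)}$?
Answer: $\frac{17674}{43} \approx 411.02$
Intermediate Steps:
$\left(-4\right) \left(-3\right) \left(-4\right) + 142 \frac{139}{u \left(-43\right)} = \left(-4\right) \left(-3\right) \left(-4\right) + 142 \frac{139}{\left(-1\right) \left(-43\right)} = 12 \left(-4\right) + 142 \cdot \frac{139}{43} = -48 + 142 \cdot 139 \cdot \frac{1}{43} = -48 + 142 \cdot \frac{139}{43} = -48 + \frac{19738}{43} = \frac{17674}{43}$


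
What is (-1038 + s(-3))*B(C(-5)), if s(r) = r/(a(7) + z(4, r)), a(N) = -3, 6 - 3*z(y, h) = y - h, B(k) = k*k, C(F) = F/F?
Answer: -10371/10 ≈ -1037.1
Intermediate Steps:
C(F) = 1
B(k) = k**2
z(y, h) = 2 - y/3 + h/3 (z(y, h) = 2 - (y - h)/3 = 2 + (-y/3 + h/3) = 2 - y/3 + h/3)
s(r) = r/(-7/3 + r/3) (s(r) = r/(-3 + (2 - 1/3*4 + r/3)) = r/(-3 + (2 - 4/3 + r/3)) = r/(-3 + (2/3 + r/3)) = r/(-7/3 + r/3))
(-1038 + s(-3))*B(C(-5)) = (-1038 + 3*(-3)/(-7 - 3))*1**2 = (-1038 + 3*(-3)/(-10))*1 = (-1038 + 3*(-3)*(-1/10))*1 = (-1038 + 9/10)*1 = -10371/10*1 = -10371/10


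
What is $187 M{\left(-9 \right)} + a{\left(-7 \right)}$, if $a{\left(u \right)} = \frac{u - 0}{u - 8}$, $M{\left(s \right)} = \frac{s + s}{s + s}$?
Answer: $\frac{2812}{15} \approx 187.47$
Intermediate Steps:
$M{\left(s \right)} = 1$ ($M{\left(s \right)} = \frac{2 s}{2 s} = 2 s \frac{1}{2 s} = 1$)
$a{\left(u \right)} = \frac{u}{-8 + u}$ ($a{\left(u \right)} = \frac{u + \left(-10 + 10\right)}{-8 + u} = \frac{u + 0}{-8 + u} = \frac{u}{-8 + u}$)
$187 M{\left(-9 \right)} + a{\left(-7 \right)} = 187 \cdot 1 - \frac{7}{-8 - 7} = 187 - \frac{7}{-15} = 187 - - \frac{7}{15} = 187 + \frac{7}{15} = \frac{2812}{15}$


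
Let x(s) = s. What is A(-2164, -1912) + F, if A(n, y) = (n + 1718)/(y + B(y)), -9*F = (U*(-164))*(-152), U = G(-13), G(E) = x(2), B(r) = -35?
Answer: -32355206/5841 ≈ -5539.3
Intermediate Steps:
G(E) = 2
U = 2
F = -49856/9 (F = -2*(-164)*(-152)/9 = -(-328)*(-152)/9 = -⅑*49856 = -49856/9 ≈ -5539.6)
A(n, y) = (1718 + n)/(-35 + y) (A(n, y) = (n + 1718)/(y - 35) = (1718 + n)/(-35 + y))
A(-2164, -1912) + F = (1718 - 2164)/(-35 - 1912) - 49856/9 = -446/(-1947) - 49856/9 = -1/1947*(-446) - 49856/9 = 446/1947 - 49856/9 = -32355206/5841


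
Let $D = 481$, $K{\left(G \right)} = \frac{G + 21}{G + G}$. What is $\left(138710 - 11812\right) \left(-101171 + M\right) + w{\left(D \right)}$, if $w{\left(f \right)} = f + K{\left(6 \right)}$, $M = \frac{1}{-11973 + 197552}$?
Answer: $- \frac{9530147562432529}{742316} \approx -1.2838 \cdot 10^{10}$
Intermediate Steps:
$M = \frac{1}{185579} \approx 5.3885 \cdot 10^{-6}$
$K{\left(G \right)} = \frac{21 + G}{2 G}$
$w{\left(f \right)} = \frac{9}{4} + f$ ($w{\left(f \right)} = f + \frac{21 + 6}{2 \cdot 6} = f + \frac{1}{2} \cdot \frac{1}{6} \cdot 27 = f + \frac{9}{4} = \frac{9}{4} + f$)
$\left(138710 - 11812\right) \left(-101171 + M\right) + w{\left(D \right)} = \left(138710 - 11812\right) \left(-101171 + \frac{1}{185579}\right) + \left(\frac{9}{4} + 481\right) = 126898 \left(- \frac{18775213008}{185579}\right) + \frac{1933}{4} = - \frac{2382536980289184}{185579} + \frac{1933}{4} = - \frac{9530147562432529}{742316}$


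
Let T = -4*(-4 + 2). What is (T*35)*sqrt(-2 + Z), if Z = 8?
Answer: 280*sqrt(6) ≈ 685.86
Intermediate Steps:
T = 8 (T = -4*(-2) = 8)
(T*35)*sqrt(-2 + Z) = (8*35)*sqrt(-2 + 8) = 280*sqrt(6)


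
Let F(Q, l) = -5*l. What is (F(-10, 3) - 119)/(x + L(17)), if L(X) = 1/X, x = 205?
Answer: -1139/1743 ≈ -0.65347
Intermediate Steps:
(F(-10, 3) - 119)/(x + L(17)) = (-5*3 - 119)/(205 + 1/17) = (-15 - 119)/(205 + 1/17) = -134/3486/17 = -134*17/3486 = -1139/1743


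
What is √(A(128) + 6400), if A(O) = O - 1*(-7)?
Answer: √6535 ≈ 80.839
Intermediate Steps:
A(O) = 7 + O (A(O) = O + 7 = 7 + O)
√(A(128) + 6400) = √((7 + 128) + 6400) = √(135 + 6400) = √6535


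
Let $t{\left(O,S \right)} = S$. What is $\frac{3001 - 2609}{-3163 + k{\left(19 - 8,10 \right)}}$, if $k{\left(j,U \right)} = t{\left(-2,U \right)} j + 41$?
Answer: $- \frac{98}{753} \approx -0.13015$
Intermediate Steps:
$k{\left(j,U \right)} = 41 + U j$ ($k{\left(j,U \right)} = U j + 41 = 41 + U j$)
$\frac{3001 - 2609}{-3163 + k{\left(19 - 8,10 \right)}} = \frac{3001 - 2609}{-3163 + \left(41 + 10 \left(19 - 8\right)\right)} = \frac{392}{-3163 + \left(41 + 10 \left(19 - 8\right)\right)} = \frac{392}{-3163 + \left(41 + 10 \cdot 11\right)} = \frac{392}{-3163 + \left(41 + 110\right)} = \frac{392}{-3163 + 151} = \frac{392}{-3012} = 392 \left(- \frac{1}{3012}\right) = - \frac{98}{753}$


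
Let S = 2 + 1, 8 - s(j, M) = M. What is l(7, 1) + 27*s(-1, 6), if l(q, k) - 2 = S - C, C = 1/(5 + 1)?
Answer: 353/6 ≈ 58.833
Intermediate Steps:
s(j, M) = 8 - M
C = ⅙ (C = 1/6 = ⅙ ≈ 0.16667)
S = 3
l(q, k) = 29/6 (l(q, k) = 2 + (3 - 1*⅙) = 2 + (3 - ⅙) = 2 + 17/6 = 29/6)
l(7, 1) + 27*s(-1, 6) = 29/6 + 27*(8 - 1*6) = 29/6 + 27*(8 - 6) = 29/6 + 27*2 = 29/6 + 54 = 353/6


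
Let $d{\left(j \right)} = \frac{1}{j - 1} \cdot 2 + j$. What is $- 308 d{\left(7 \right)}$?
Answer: $- \frac{6776}{3} \approx -2258.7$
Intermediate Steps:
$d{\left(j \right)} = j + \frac{2}{-1 + j}$ ($d{\left(j \right)} = \frac{1}{-1 + j} 2 + j = \frac{2}{-1 + j} + j = j + \frac{2}{-1 + j}$)
$- 308 d{\left(7 \right)} = - 308 \frac{2 + 7^{2} - 7}{-1 + 7} = - 308 \frac{2 + 49 - 7}{6} = - 308 \cdot \frac{1}{6} \cdot 44 = \left(-308\right) \frac{22}{3} = - \frac{6776}{3}$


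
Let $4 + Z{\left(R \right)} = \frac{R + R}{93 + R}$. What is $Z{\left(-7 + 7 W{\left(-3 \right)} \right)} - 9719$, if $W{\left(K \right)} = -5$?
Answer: $- \frac{165319}{17} \approx -9724.6$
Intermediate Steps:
$Z{\left(R \right)} = -4 + \frac{2 R}{93 + R}$ ($Z{\left(R \right)} = -4 + \frac{R + R}{93 + R} = -4 + \frac{2 R}{93 + R}$)
$Z{\left(-7 + 7 W{\left(-3 \right)} \right)} - 9719 = \frac{2 \left(-186 - \left(-7 + 7 \left(-5\right)\right)\right)}{93 + \left(-7 + 7 \left(-5\right)\right)} - 9719 = \frac{2 \left(-186 - \left(-7 - 35\right)\right)}{93 - 42} - 9719 = \frac{2 \left(-186 - -42\right)}{93 - 42} - 9719 = \frac{2 \left(-186 + 42\right)}{51} - 9719 = 2 \cdot \frac{1}{51} \left(-144\right) - 9719 = - \frac{96}{17} - 9719 = - \frac{165319}{17}$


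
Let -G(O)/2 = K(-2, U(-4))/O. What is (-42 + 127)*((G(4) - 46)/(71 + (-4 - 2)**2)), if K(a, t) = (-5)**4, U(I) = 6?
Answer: -60945/214 ≈ -284.79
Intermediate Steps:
K(a, t) = 625
G(O) = -1250/O
(-42 + 127)*((G(4) - 46)/(71 + (-4 - 2)**2)) = (-42 + 127)*((-1250/4 - 46)/(71 + (-4 - 2)**2)) = 85*((-1250*1/4 - 46)/(71 + (-6)**2)) = 85*((-625/2 - 46)/(71 + 36)) = 85*(-717/2/107) = 85*(-717/2*1/107) = 85*(-717/214) = -60945/214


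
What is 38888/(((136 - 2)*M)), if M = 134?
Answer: 9722/4489 ≈ 2.1657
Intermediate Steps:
38888/(((136 - 2)*M)) = 38888/(((136 - 2)*134)) = 38888/((134*134)) = 38888/17956 = 38888*(1/17956) = 9722/4489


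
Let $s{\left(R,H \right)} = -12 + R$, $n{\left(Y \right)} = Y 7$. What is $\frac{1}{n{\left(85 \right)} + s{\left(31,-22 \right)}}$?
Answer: $\frac{1}{614} \approx 0.0016287$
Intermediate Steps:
$n{\left(Y \right)} = 7 Y$
$\frac{1}{n{\left(85 \right)} + s{\left(31,-22 \right)}} = \frac{1}{7 \cdot 85 + \left(-12 + 31\right)} = \frac{1}{595 + 19} = \frac{1}{614}$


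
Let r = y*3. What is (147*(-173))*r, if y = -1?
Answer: 76293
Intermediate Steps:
r = -3 (r = -1*3 = -3)
(147*(-173))*r = (147*(-173))*(-3) = -25431*(-3) = 76293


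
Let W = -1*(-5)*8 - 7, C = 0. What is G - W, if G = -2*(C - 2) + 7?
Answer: -22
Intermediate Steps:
W = 33 (W = 5*8 - 7 = 40 - 7 = 33)
G = 11 (G = -2*(0 - 2) + 7 = -2*(-2) + 7 = 4 + 7 = 11)
G - W = 11 - 1*33 = 11 - 33 = -22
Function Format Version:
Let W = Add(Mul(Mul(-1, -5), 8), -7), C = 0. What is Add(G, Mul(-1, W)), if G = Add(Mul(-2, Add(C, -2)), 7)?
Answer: -22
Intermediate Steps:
W = 33 (W = Add(Mul(5, 8), -7) = Add(40, -7) = 33)
G = 11 (G = Add(Mul(-2, Add(0, -2)), 7) = Add(Mul(-2, -2), 7) = Add(4, 7) = 11)
Add(G, Mul(-1, W)) = Add(11, Mul(-1, 33)) = Add(11, -33) = -22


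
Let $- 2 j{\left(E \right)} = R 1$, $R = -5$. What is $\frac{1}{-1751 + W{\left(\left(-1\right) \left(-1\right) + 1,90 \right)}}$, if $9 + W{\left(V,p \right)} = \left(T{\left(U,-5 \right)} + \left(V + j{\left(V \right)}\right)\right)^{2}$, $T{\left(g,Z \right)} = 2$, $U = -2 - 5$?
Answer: $- \frac{4}{6871} \approx -0.00058216$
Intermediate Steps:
$U = -7$
$j{\left(E \right)} = \frac{5}{2}$ ($j{\left(E \right)} = - \frac{\left(-5\right) 1}{2} = \left(- \frac{1}{2}\right) \left(-5\right) = \frac{5}{2}$)
$W{\left(V,p \right)} = -9 + \left(\frac{9}{2} + V\right)^{2}$ ($W{\left(V,p \right)} = -9 + \left(2 + \left(V + \frac{5}{2}\right)\right)^{2} = -9 + \left(2 + \left(\frac{5}{2} + V\right)\right)^{2} = -9 + \left(\frac{9}{2} + V\right)^{2}$)
$\frac{1}{-1751 + W{\left(\left(-1\right) \left(-1\right) + 1,90 \right)}} = \frac{1}{-1751 - \left(9 - \frac{\left(9 + 2 \left(\left(-1\right) \left(-1\right) + 1\right)\right)^{2}}{4}\right)} = \frac{1}{-1751 - \left(9 - \frac{\left(9 + 2 \left(1 + 1\right)\right)^{2}}{4}\right)} = \frac{1}{-1751 - \left(9 - \frac{\left(9 + 2 \cdot 2\right)^{2}}{4}\right)} = \frac{1}{-1751 - \left(9 - \frac{\left(9 + 4\right)^{2}}{4}\right)} = \frac{1}{-1751 - \left(9 - \frac{13^{2}}{4}\right)} = \frac{1}{-1751 + \left(-9 + \frac{1}{4} \cdot 169\right)} = \frac{1}{-1751 + \left(-9 + \frac{169}{4}\right)} = \frac{1}{-1751 + \frac{133}{4}} = \frac{1}{- \frac{6871}{4}} = - \frac{4}{6871}$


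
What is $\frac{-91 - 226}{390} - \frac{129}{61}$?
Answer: $- \frac{69647}{23790} \approx -2.9276$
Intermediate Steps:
$\frac{-91 - 226}{390} - \frac{129}{61} = \left(-91 - 226\right) \frac{1}{390} - \frac{129}{61} = \left(-317\right) \frac{1}{390} - \frac{129}{61} = - \frac{317}{390} - \frac{129}{61} = - \frac{69647}{23790}$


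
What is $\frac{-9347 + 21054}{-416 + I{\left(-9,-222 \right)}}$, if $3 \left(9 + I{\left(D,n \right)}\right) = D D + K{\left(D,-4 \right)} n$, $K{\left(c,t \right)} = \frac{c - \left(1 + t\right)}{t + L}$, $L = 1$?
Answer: $- \frac{11707}{546} \approx -21.441$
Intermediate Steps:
$K{\left(c,t \right)} = \frac{-1 + c - t}{1 + t}$ ($K{\left(c,t \right)} = \frac{c - \left(1 + t\right)}{t + 1} = \frac{-1 + c - t}{1 + t}$)
$I{\left(D,n \right)} = -9 + \frac{D^{2}}{3} + \frac{n \left(-1 - \frac{D}{3}\right)}{3}$ ($I{\left(D,n \right)} = -9 + \frac{D D + \frac{-1 + D - -4}{1 - 4} n}{3} = -9 + \frac{D^{2} + \frac{-1 + D + 4}{-3} n}{3} = -9 + \frac{D^{2} + - \frac{3 + D}{3} n}{3} = -9 + \frac{D^{2} + \left(-1 - \frac{D}{3}\right) n}{3} = -9 + \frac{D^{2} + n \left(-1 - \frac{D}{3}\right)}{3} = -9 + \left(\frac{D^{2}}{3} + \frac{n \left(-1 - \frac{D}{3}\right)}{3}\right) = -9 + \frac{D^{2}}{3} + \frac{n \left(-1 - \frac{D}{3}\right)}{3}$)
$\frac{-9347 + 21054}{-416 + I{\left(-9,-222 \right)}} = \frac{-9347 + 21054}{-416 - \left(9 - 27 - \frac{74 \left(3 - 9\right)}{3}\right)} = \frac{11707}{-416 - \left(-18 + 148\right)} = \frac{11707}{-416 - 130} = \frac{11707}{-546} = 11707 \left(- \frac{1}{546}\right) = - \frac{11707}{546}$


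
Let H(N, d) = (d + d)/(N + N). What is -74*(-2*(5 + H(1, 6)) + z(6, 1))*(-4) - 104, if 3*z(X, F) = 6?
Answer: -6024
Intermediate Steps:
z(X, F) = 2 (z(X, F) = (1/3)*6 = 2)
H(N, d) = d/N (H(N, d) = (2*d)/((2*N)) = (2*d)*(1/(2*N)) = d/N)
-74*(-2*(5 + H(1, 6)) + z(6, 1))*(-4) - 104 = -74*(-2*(5 + 6/1) + 2)*(-4) - 104 = -74*(-2*(5 + 6*1) + 2)*(-4) - 104 = -74*(-2*(5 + 6) + 2)*(-4) - 104 = -74*(-2*11 + 2)*(-4) - 104 = -74*(-22 + 2)*(-4) - 104 = -(-1480)*(-4) - 104 = -74*80 - 104 = -5920 - 104 = -6024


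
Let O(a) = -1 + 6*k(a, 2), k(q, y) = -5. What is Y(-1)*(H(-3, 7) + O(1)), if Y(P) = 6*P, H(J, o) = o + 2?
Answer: 132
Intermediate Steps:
H(J, o) = 2 + o
O(a) = -31 (O(a) = -1 + 6*(-5) = -1 - 30 = -31)
Y(-1)*(H(-3, 7) + O(1)) = (6*(-1))*((2 + 7) - 31) = -6*(9 - 31) = -6*(-22) = 132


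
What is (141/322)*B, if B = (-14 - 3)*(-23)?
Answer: 2397/14 ≈ 171.21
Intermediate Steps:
B = 391 (B = -17*(-23) = 391)
(141/322)*B = (141/322)*391 = 2397/14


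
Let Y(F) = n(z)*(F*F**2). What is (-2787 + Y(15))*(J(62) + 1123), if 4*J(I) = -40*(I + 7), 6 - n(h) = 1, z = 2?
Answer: 6100104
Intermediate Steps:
n(h) = 5 (n(h) = 6 - 1*1 = 6 - 1 = 5)
J(I) = -70 - 10*I (J(I) = (-40*(I + 7))/4 = (-40*(7 + I))/4 = (-280 - 40*I)/4 = -70 - 10*I)
Y(F) = 5*F**3 (Y(F) = 5*(F*F**2) = 5*F**3)
(-2787 + Y(15))*(J(62) + 1123) = (-2787 + 5*15**3)*((-70 - 10*62) + 1123) = (-2787 + 5*3375)*((-70 - 620) + 1123) = (-2787 + 16875)*(-690 + 1123) = 14088*433 = 6100104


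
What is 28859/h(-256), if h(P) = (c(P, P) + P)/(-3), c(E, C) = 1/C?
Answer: 22163712/65537 ≈ 338.19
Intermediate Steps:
h(P) = -P/3 - 1/(3*P) (h(P) = (1/P + P)/(-3) = (P + 1/P)*(-1/3) = -P/3 - 1/(3*P))
28859/h(-256) = 28859/(((1/3)*(-1 - 1*(-256)**2)/(-256))) = 28859/(((1/3)*(-1/256)*(-1 - 1*65536))) = 28859/(((1/3)*(-1/256)*(-1 - 65536))) = 28859/(((1/3)*(-1/256)*(-65537))) = 28859/(65537/768) = 28859*(768/65537) = 22163712/65537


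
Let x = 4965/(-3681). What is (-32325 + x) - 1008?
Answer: -40901246/1227 ≈ -33334.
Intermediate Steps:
x = -1655/1227 (x = 4965*(-1/3681) = -1655/1227 ≈ -1.3488)
(-32325 + x) - 1008 = (-32325 - 1655/1227) - 1008 = -39664430/1227 - 1008 = -40901246/1227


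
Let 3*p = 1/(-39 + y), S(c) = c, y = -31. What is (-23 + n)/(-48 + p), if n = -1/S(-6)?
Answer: 4795/10081 ≈ 0.47565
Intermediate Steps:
p = -1/210 (p = 1/(3*(-39 - 31)) = (1/3)/(-70) = (1/3)*(-1/70) = -1/210 ≈ -0.0047619)
n = 1/6 (n = -1/(-6) = -1*(-1/6) = 1/6 ≈ 0.16667)
(-23 + n)/(-48 + p) = (-23 + 1/6)/(-48 - 1/210) = -137/6/(-10081/210) = -210/10081*(-137/6) = 4795/10081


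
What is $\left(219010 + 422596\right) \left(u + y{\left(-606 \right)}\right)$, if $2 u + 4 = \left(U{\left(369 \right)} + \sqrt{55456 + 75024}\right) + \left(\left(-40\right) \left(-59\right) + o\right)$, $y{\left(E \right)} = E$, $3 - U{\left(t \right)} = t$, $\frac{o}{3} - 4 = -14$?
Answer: $239960644 + 1283212 \sqrt{8155} \approx 3.5584 \cdot 10^{8}$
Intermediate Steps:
$o = -30$ ($o = 12 + 3 \left(-14\right) = 12 - 42 = -30$)
$U{\left(t \right)} = 3 - t$
$u = 980 + 2 \sqrt{8155}$ ($u = -2 + \frac{\left(\left(3 - 369\right) + \sqrt{55456 + 75024}\right) - -2330}{2} = -2 + \frac{\left(\left(3 - 369\right) + \sqrt{130480}\right) + \left(2360 - 30\right)}{2} = -2 + \frac{\left(-366 + 4 \sqrt{8155}\right) + 2330}{2} = -2 + \frac{1964 + 4 \sqrt{8155}}{2} = -2 + \left(982 + 2 \sqrt{8155}\right) = 980 + 2 \sqrt{8155} \approx 1160.6$)
$\left(219010 + 422596\right) \left(u + y{\left(-606 \right)}\right) = \left(219010 + 422596\right) \left(\left(980 + 2 \sqrt{8155}\right) - 606\right) = 641606 \left(374 + 2 \sqrt{8155}\right) = 239960644 + 1283212 \sqrt{8155}$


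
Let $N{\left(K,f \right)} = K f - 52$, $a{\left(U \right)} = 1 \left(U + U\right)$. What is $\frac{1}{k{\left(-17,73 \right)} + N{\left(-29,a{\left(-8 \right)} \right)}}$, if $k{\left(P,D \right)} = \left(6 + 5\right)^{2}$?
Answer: $\frac{1}{533} \approx 0.0018762$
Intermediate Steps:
$a{\left(U \right)} = 2 U$ ($a{\left(U \right)} = 1 \cdot 2 U = 2 U$)
$k{\left(P,D \right)} = 121$ ($k{\left(P,D \right)} = 11^{2} = 121$)
$N{\left(K,f \right)} = -52 + K f$
$\frac{1}{k{\left(-17,73 \right)} + N{\left(-29,a{\left(-8 \right)} \right)}} = \frac{1}{121 - \left(52 + 29 \cdot 2 \left(-8\right)\right)} = \frac{1}{121 - -412} = \frac{1}{121 + \left(-52 + 464\right)} = \frac{1}{121 + 412} = \frac{1}{533}$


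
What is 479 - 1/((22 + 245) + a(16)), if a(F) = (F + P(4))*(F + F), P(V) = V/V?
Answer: 388468/811 ≈ 479.00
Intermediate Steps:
P(V) = 1
a(F) = 2*F*(1 + F) (a(F) = (F + 1)*(F + F) = (1 + F)*(2*F) = 2*F*(1 + F))
479 - 1/((22 + 245) + a(16)) = 479 - 1/((22 + 245) + 2*16*(1 + 16)) = 479 - 1/(267 + 2*16*17) = 479 - 1/(267 + 544) = 479 - 1/811 = 388468/811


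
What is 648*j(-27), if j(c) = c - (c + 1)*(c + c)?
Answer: -927288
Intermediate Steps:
j(c) = c - 2*c*(1 + c) (j(c) = c - (1 + c)*2*c = c - 2*c*(1 + c))
648*j(-27) = 648*(-1*(-27)*(1 + 2*(-27))) = 648*(-1*(-27)*(1 - 54)) = 648*(-1*(-27)*(-53)) = 648*(-1431) = -927288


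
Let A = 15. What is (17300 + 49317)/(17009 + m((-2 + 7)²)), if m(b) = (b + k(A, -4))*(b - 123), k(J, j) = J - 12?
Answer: 66617/14265 ≈ 4.6700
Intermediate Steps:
k(J, j) = -12 + J
m(b) = (-123 + b)*(3 + b) (m(b) = (b + (-12 + 15))*(b - 123) = (b + 3)*(-123 + b) = (3 + b)*(-123 + b) = (-123 + b)*(3 + b))
(17300 + 49317)/(17009 + m((-2 + 7)²)) = (17300 + 49317)/(17009 + (-369 + ((-2 + 7)²)² - 120*(-2 + 7)²)) = 66617/(17009 + (-369 + (5²)² - 120*5²)) = 66617/(17009 + (-369 + 25² - 120*25)) = 66617/(17009 + (-369 + 625 - 3000)) = 66617/(17009 - 2744) = 66617/14265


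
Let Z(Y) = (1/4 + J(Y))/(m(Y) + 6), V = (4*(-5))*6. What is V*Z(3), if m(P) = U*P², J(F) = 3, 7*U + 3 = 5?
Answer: -91/2 ≈ -45.500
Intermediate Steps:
U = 2/7 (U = -3/7 + (⅐)*5 = -3/7 + 5/7 = 2/7 ≈ 0.28571)
V = -120 (V = -20*6 = -120)
m(P) = 2*P²/7
Z(Y) = 13/(4*(6 + 2*Y²/7)) (Z(Y) = (1/4 + 3)/(2*Y²/7 + 6) = (¼ + 3)/(6 + 2*Y²/7) = 13/(4*(6 + 2*Y²/7)))
V*Z(3) = -1365/(21 + 3²) = -1365/(21 + 9) = -1365/30 = -120*91/240 = -91/2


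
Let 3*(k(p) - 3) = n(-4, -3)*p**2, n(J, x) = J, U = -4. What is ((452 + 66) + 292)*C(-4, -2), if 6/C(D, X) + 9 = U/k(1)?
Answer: -8100/19 ≈ -426.32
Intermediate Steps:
k(p) = 3 - 4*p**2/3 (k(p) = 3 + (-4*p**2)/3 = 3 - 4*p**2/3)
C(D, X) = -10/19 (C(D, X) = 6/(-9 - 4/(3 - 4/3*1**2)) = 6/(-9 - 4/(3 - 4/3*1)) = 6/(-9 - 4/(3 - 4/3)) = 6/(-9 - 4/5/3) = 6/(-9 - 4*3/5) = 6/(-9 - 12/5) = 6/(-57/5) = 6*(-5/57) = -10/19)
((452 + 66) + 292)*C(-4, -2) = ((452 + 66) + 292)*(-10/19) = (518 + 292)*(-10/19) = 810*(-10/19) = -8100/19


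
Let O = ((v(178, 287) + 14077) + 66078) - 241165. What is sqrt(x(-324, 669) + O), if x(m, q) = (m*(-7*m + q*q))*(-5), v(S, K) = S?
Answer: 2*sqrt(182140537) ≈ 26992.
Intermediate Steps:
x(m, q) = -5*m*(q**2 - 7*m) (x(m, q) = (m*(-7*m + q**2))*(-5) = (m*(q**2 - 7*m))*(-5) = -5*m*(q**2 - 7*m))
O = -160832 (O = ((178 + 14077) + 66078) - 241165 = (14255 + 66078) - 241165 = 80333 - 241165 = -160832)
sqrt(x(-324, 669) + O) = sqrt(5*(-324)*(-1*669**2 + 7*(-324)) - 160832) = sqrt(5*(-324)*(-1*447561 - 2268) - 160832) = sqrt(5*(-324)*(-447561 - 2268) - 160832) = sqrt(5*(-324)*(-449829) - 160832) = sqrt(728722980 - 160832) = sqrt(728562148) = 2*sqrt(182140537)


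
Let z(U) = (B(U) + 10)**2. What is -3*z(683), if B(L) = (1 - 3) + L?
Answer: -1432443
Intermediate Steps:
B(L) = -2 + L
z(U) = (8 + U)**2 (z(U) = ((-2 + U) + 10)**2 = (8 + U)**2)
-3*z(683) = -3*(8 + 683)**2 = -3*691**2 = -3*477481 = -1432443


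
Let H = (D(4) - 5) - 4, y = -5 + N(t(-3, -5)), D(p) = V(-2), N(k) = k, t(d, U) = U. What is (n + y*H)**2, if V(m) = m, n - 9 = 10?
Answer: 16641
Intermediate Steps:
n = 19 (n = 9 + 10 = 19)
D(p) = -2
y = -10 (y = -5 - 5 = -10)
H = -11 (H = (-2 - 5) - 4 = -7 - 4 = -11)
(n + y*H)**2 = (19 - 10*(-11))**2 = (19 + 110)**2 = 129**2 = 16641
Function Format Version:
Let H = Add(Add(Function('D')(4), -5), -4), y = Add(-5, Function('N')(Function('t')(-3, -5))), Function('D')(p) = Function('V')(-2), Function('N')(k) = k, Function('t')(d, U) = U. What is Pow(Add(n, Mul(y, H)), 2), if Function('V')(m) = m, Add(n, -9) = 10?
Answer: 16641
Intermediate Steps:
n = 19 (n = Add(9, 10) = 19)
Function('D')(p) = -2
y = -10 (y = Add(-5, -5) = -10)
H = -11 (H = Add(Add(-2, -5), -4) = Add(-7, -4) = -11)
Pow(Add(n, Mul(y, H)), 2) = Pow(Add(19, Mul(-10, -11)), 2) = Pow(Add(19, 110), 2) = Pow(129, 2) = 16641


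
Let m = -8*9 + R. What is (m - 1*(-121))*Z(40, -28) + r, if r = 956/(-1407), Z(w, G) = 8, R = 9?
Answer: 651892/1407 ≈ 463.32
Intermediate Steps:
m = -63 (m = -8*9 + 9 = -72 + 9 = -63)
r = -956/1407 (r = 956*(-1/1407) = -956/1407 ≈ -0.67946)
(m - 1*(-121))*Z(40, -28) + r = (-63 - 1*(-121))*8 - 956/1407 = (-63 + 121)*8 - 956/1407 = 58*8 - 956/1407 = 464 - 956/1407 = 651892/1407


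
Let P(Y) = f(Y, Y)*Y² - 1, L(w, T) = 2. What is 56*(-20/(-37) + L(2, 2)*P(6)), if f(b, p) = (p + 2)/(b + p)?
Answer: 96432/37 ≈ 2606.3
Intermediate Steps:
f(b, p) = (2 + p)/(b + p)
P(Y) = -1 + Y*(2 + Y)/2 (P(Y) = ((2 + Y)/(Y + Y))*Y² - 1 = ((2 + Y)/((2*Y)))*Y² - 1 = ((1/(2*Y))*(2 + Y))*Y² - 1 = ((2 + Y)/(2*Y))*Y² - 1 = Y*(2 + Y)/2 - 1 = -1 + Y*(2 + Y)/2)
56*(-20/(-37) + L(2, 2)*P(6)) = 56*(-20/(-37) + 2*(-1 + (½)*6*(2 + 6))) = 56*(-20*(-1/37) + 2*(-1 + (½)*6*8)) = 56*(20/37 + 2*(-1 + 24)) = 56*(20/37 + 2*23) = 56*(20/37 + 46) = 56*(1722/37) = 96432/37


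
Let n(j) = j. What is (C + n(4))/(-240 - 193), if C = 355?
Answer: -359/433 ≈ -0.82910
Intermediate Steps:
(C + n(4))/(-240 - 193) = (355 + 4)/(-240 - 193) = 359/(-433) = 359*(-1/433) = -359/433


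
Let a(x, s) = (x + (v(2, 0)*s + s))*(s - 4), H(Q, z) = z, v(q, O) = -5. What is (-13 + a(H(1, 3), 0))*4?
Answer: -100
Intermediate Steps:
a(x, s) = (-4 + s)*(x - 4*s) (a(x, s) = (x + (-5*s + s))*(s - 4) = (x - 4*s)*(-4 + s) = (-4 + s)*(x - 4*s))
(-13 + a(H(1, 3), 0))*4 = (-13 + (-4*3 - 4*0**2 + 16*0 + 0*3))*4 = (-13 + (-12 - 4*0 + 0 + 0))*4 = (-13 + (-12 + 0 + 0 + 0))*4 = (-13 - 12)*4 = -25*4 = -100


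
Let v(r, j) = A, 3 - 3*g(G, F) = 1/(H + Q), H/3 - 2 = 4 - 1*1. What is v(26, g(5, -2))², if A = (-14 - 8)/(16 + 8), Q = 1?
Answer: 121/144 ≈ 0.84028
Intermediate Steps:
H = 15 (H = 6 + 3*(4 - 1*1) = 6 + 3*(4 - 1) = 6 + 3*3 = 6 + 9 = 15)
A = -11/12 (A = -22/24 = -22*1/24 = -11/12 ≈ -0.91667)
g(G, F) = 47/48 (g(G, F) = 1 - 1/(3*(15 + 1)) = 1 - ⅓/16 = 1 - ⅓*1/16 = 1 - 1/48 = 47/48)
v(r, j) = -11/12
v(26, g(5, -2))² = (-11/12)² = 121/144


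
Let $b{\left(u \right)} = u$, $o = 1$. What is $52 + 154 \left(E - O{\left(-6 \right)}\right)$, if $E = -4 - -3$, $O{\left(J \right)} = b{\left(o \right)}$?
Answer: $-256$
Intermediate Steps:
$O{\left(J \right)} = 1$
$E = -1$ ($E = -4 + 3 = -1$)
$52 + 154 \left(E - O{\left(-6 \right)}\right) = 52 + 154 \left(-1 - 1\right) = 52 + 154 \left(-2\right) = 52 - 308 = -256$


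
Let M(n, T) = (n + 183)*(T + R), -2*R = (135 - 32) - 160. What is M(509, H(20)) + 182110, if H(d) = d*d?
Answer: 478632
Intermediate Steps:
H(d) = d²
R = 57/2 (R = -((135 - 32) - 160)/2 = -(103 - 160)/2 = -½*(-57) = 57/2 ≈ 28.500)
M(n, T) = (183 + n)*(57/2 + T) (M(n, T) = (n + 183)*(T + 57/2) = (183 + n)*(57/2 + T))
M(509, H(20)) + 182110 = (10431/2 + 183*20² + (57/2)*509 + 20²*509) + 182110 = (10431/2 + 183*400 + 29013/2 + 400*509) + 182110 = (10431/2 + 73200 + 29013/2 + 203600) + 182110 = 296522 + 182110 = 478632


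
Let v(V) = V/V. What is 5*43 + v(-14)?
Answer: 216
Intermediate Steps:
v(V) = 1
5*43 + v(-14) = 5*43 + 1 = 215 + 1 = 216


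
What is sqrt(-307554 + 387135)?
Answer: sqrt(79581) ≈ 282.10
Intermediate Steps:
sqrt(-307554 + 387135) = sqrt(79581)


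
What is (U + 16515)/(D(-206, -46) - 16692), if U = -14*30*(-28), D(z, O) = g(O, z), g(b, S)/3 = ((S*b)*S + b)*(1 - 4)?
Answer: 9425/5850742 ≈ 0.0016109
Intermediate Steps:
g(b, S) = -9*b - 9*b*S² (g(b, S) = 3*(((S*b)*S + b)*(1 - 4)) = 3*((b*S² + b)*(-3)) = 3*((b + b*S²)*(-3)) = 3*(-3*b - 3*b*S²) = -9*b - 9*b*S²)
D(z, O) = -9*O*(1 + z²)
U = 11760 (U = -420*(-28) = 11760)
(U + 16515)/(D(-206, -46) - 16692) = (11760 + 16515)/(-9*(-46)*(1 + (-206)²) - 16692) = 28275/(-9*(-46)*(1 + 42436) - 16692) = 28275/(-9*(-46)*42437 - 16692) = 28275/(17568918 - 16692) = 28275/17552226 = 28275*(1/17552226) = 9425/5850742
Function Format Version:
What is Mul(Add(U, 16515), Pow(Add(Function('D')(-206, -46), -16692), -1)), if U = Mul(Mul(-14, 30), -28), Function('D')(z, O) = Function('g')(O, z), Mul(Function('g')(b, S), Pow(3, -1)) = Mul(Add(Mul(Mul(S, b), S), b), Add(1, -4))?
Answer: Rational(9425, 5850742) ≈ 0.0016109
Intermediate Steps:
Function('g')(b, S) = Add(Mul(-9, b), Mul(-9, b, Pow(S, 2))) (Function('g')(b, S) = Mul(3, Mul(Add(Mul(Mul(S, b), S), b), Add(1, -4))) = Mul(3, Mul(Add(Mul(b, Pow(S, 2)), b), -3)) = Mul(3, Mul(Add(b, Mul(b, Pow(S, 2))), -3)) = Mul(3, Add(Mul(-3, b), Mul(-3, b, Pow(S, 2)))) = Add(Mul(-9, b), Mul(-9, b, Pow(S, 2))))
Function('D')(z, O) = Mul(-9, O, Add(1, Pow(z, 2)))
U = 11760 (U = Mul(-420, -28) = 11760)
Mul(Add(U, 16515), Pow(Add(Function('D')(-206, -46), -16692), -1)) = Mul(Add(11760, 16515), Pow(Add(Mul(-9, -46, Add(1, Pow(-206, 2))), -16692), -1)) = Mul(28275, Pow(Add(Mul(-9, -46, Add(1, 42436)), -16692), -1)) = Mul(28275, Pow(Add(Mul(-9, -46, 42437), -16692), -1)) = Mul(28275, Pow(Add(17568918, -16692), -1)) = Mul(28275, Pow(17552226, -1)) = Mul(28275, Rational(1, 17552226)) = Rational(9425, 5850742)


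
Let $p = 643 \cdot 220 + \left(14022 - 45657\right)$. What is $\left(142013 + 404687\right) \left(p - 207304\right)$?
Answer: $-53291769300$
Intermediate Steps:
$p = 109825$ ($p = 141460 + \left(14022 - 45657\right) = 141460 - 31635 = 109825$)
$\left(142013 + 404687\right) \left(p - 207304\right) = \left(142013 + 404687\right) \left(109825 - 207304\right) = 546700 \left(-97479\right) = -53291769300$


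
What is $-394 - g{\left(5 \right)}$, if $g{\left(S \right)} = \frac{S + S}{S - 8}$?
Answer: $- \frac{1172}{3} \approx -390.67$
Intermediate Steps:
$g{\left(S \right)} = \frac{2 S}{-8 + S}$
$-394 - g{\left(5 \right)} = -394 - 2 \cdot 5 \frac{1}{-8 + 5} = -394 - 2 \cdot 5 \frac{1}{-3} = -394 - 2 \cdot 5 \left(- \frac{1}{3}\right) = -394 - - \frac{10}{3} = -394 + \frac{10}{3} = - \frac{1172}{3}$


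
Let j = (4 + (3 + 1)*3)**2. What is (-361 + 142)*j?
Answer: -56064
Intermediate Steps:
j = 256 (j = (4 + 4*3)**2 = (4 + 12)**2 = 16**2 = 256)
(-361 + 142)*j = (-361 + 142)*256 = -219*256 = -56064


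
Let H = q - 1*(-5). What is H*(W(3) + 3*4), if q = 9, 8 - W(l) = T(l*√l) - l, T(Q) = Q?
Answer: 322 - 42*√3 ≈ 249.25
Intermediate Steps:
W(l) = 8 + l - l^(3/2) (W(l) = 8 - (l*√l - l) = 8 - (l^(3/2) - l) = 8 + (l - l^(3/2)) = 8 + l - l^(3/2))
H = 14 (H = 9 - 1*(-5) = 9 + 5 = 14)
H*(W(3) + 3*4) = 14*((8 + 3 - 3^(3/2)) + 3*4) = 14*((8 + 3 - 3*√3) + 12) = 14*((11 - 3*√3) + 12) = 14*(23 - 3*√3) = 322 - 42*√3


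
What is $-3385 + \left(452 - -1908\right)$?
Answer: $-1025$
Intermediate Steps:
$-3385 + \left(452 - -1908\right) = -3385 + \left(452 + 1908\right) = -3385 + 2360 = -1025$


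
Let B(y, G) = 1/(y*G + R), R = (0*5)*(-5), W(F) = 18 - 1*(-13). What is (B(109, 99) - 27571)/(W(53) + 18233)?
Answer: -74379665/49271706 ≈ -1.5096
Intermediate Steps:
W(F) = 31 (W(F) = 18 + 13 = 31)
R = 0 (R = 0*(-5) = 0)
B(y, G) = 1/(G*y) (B(y, G) = 1/(y*G + 0) = 1/(G*y + 0) = 1/(G*y))
(B(109, 99) - 27571)/(W(53) + 18233) = (1/(99*109) - 27571)/(31 + 18233) = ((1/99)*(1/109) - 27571)/18264 = (1/10791 - 27571)*(1/18264) = -297518660/10791*1/18264 = -74379665/49271706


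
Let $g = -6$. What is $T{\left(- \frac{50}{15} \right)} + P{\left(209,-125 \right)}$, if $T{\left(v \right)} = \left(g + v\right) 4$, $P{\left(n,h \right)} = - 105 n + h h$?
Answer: $- \frac{19072}{3} \approx -6357.3$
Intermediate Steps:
$P{\left(n,h \right)} = h^{2} - 105 n$ ($P{\left(n,h \right)} = - 105 n + h^{2} = h^{2} - 105 n$)
$T{\left(v \right)} = -24 + 4 v$ ($T{\left(v \right)} = \left(-6 + v\right) 4 = -24 + 4 v$)
$T{\left(- \frac{50}{15} \right)} + P{\left(209,-125 \right)} = \left(-24 + 4 \left(- \frac{50}{15}\right)\right) + \left(\left(-125\right)^{2} - 21945\right) = \left(-24 + 4 \left(\left(-50\right) \frac{1}{15}\right)\right) + \left(15625 - 21945\right) = \left(-24 + 4 \left(- \frac{10}{3}\right)\right) - 6320 = \left(-24 - \frac{40}{3}\right) - 6320 = - \frac{112}{3} - 6320 = - \frac{19072}{3}$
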